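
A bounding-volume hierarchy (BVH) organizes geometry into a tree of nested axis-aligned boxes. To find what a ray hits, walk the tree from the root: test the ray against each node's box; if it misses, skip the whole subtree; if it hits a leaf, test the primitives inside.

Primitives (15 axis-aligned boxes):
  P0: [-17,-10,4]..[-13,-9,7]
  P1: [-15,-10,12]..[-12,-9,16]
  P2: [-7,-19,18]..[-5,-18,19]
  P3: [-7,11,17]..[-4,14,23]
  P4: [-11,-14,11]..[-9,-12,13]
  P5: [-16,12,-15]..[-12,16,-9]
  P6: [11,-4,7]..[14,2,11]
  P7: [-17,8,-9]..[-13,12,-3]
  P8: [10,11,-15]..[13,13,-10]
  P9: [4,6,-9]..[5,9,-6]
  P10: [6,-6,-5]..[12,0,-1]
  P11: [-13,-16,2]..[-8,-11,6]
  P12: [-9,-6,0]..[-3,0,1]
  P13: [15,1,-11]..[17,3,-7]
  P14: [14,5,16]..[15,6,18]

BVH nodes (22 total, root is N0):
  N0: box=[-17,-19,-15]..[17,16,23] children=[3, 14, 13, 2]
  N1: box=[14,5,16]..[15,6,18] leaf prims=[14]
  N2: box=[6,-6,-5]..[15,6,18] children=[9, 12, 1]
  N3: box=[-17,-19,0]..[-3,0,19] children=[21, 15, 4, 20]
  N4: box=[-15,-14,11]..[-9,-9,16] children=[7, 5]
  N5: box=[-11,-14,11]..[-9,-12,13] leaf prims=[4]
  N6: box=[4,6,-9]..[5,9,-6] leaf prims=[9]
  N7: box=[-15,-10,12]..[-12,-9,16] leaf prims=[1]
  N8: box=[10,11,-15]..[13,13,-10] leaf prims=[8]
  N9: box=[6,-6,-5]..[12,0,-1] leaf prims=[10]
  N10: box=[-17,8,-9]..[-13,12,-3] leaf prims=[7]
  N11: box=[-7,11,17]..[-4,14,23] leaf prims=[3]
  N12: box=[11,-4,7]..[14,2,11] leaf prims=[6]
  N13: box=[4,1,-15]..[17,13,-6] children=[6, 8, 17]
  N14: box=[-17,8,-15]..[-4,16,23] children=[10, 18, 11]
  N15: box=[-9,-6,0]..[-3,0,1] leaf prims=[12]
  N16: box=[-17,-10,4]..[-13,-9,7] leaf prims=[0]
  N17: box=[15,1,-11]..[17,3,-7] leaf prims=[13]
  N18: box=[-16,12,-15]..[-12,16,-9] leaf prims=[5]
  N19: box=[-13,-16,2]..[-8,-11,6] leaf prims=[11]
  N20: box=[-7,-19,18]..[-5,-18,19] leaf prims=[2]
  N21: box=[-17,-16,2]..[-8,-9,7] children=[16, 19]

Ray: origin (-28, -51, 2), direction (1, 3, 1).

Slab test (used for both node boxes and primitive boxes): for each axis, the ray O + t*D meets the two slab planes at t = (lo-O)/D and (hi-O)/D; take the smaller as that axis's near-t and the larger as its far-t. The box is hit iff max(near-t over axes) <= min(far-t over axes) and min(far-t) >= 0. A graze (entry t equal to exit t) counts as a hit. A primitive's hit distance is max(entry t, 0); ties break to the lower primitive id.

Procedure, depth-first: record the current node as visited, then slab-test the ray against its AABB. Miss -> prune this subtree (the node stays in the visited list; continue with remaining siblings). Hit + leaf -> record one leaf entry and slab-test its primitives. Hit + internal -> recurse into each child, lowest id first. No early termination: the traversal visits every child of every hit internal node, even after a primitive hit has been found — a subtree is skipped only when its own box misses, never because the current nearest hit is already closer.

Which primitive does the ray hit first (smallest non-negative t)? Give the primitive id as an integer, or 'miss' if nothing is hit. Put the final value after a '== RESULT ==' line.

Trace the traversal:
N0 x:[11,45] y:[32/3,67/3] z:[-17,21] -> hit [11,21], descend [2, 3, 13, 14]
  N2 x:[34,43] y:[15,19] z:[-7,16] -> miss, prune
  N3 x:[11,25] y:[32/3,17] z:[-2,17] -> hit [11,17], descend [4, 15, 20, 21]
    N4 x:[13,19] y:[37/3,14] z:[9,14] -> hit [13,14], descend [5, 7]
      N5 x:[17,19] y:[37/3,13] z:[9,11] -> miss, prune
      N7 x:[13,16] y:[41/3,14] z:[10,14] -> hit [41/3,14] leaf, test {P1@t=41/3}
    N15 x:[19,25] y:[15,17] z:[-2,-1] -> miss, prune
    N20 x:[21,23] y:[32/3,11] z:[16,17] -> miss, prune
    N21 x:[11,20] y:[35/3,14] z:[0,5] -> miss, prune
  N13 x:[32,45] y:[52/3,64/3] z:[-17,-8] -> miss, prune
  N14 x:[11,24] y:[59/3,67/3] z:[-17,21] -> hit [59/3,21], descend [10, 11, 18]
    N10 x:[11,15] y:[59/3,21] z:[-11,-5] -> miss, prune
    N11 x:[21,24] y:[62/3,65/3] z:[15,21] -> hit [21,21] leaf, test {P3@t=21}
    N18 x:[12,16] y:[21,67/3] z:[-17,-11] -> miss, prune

14 AABB tests over nodes [0, 2, 3, 4, 5, 7, 15, 20, 21, 13, 14, 10, 11, 18]; 2 leaves entered; closest P1.

== RESULT ==
1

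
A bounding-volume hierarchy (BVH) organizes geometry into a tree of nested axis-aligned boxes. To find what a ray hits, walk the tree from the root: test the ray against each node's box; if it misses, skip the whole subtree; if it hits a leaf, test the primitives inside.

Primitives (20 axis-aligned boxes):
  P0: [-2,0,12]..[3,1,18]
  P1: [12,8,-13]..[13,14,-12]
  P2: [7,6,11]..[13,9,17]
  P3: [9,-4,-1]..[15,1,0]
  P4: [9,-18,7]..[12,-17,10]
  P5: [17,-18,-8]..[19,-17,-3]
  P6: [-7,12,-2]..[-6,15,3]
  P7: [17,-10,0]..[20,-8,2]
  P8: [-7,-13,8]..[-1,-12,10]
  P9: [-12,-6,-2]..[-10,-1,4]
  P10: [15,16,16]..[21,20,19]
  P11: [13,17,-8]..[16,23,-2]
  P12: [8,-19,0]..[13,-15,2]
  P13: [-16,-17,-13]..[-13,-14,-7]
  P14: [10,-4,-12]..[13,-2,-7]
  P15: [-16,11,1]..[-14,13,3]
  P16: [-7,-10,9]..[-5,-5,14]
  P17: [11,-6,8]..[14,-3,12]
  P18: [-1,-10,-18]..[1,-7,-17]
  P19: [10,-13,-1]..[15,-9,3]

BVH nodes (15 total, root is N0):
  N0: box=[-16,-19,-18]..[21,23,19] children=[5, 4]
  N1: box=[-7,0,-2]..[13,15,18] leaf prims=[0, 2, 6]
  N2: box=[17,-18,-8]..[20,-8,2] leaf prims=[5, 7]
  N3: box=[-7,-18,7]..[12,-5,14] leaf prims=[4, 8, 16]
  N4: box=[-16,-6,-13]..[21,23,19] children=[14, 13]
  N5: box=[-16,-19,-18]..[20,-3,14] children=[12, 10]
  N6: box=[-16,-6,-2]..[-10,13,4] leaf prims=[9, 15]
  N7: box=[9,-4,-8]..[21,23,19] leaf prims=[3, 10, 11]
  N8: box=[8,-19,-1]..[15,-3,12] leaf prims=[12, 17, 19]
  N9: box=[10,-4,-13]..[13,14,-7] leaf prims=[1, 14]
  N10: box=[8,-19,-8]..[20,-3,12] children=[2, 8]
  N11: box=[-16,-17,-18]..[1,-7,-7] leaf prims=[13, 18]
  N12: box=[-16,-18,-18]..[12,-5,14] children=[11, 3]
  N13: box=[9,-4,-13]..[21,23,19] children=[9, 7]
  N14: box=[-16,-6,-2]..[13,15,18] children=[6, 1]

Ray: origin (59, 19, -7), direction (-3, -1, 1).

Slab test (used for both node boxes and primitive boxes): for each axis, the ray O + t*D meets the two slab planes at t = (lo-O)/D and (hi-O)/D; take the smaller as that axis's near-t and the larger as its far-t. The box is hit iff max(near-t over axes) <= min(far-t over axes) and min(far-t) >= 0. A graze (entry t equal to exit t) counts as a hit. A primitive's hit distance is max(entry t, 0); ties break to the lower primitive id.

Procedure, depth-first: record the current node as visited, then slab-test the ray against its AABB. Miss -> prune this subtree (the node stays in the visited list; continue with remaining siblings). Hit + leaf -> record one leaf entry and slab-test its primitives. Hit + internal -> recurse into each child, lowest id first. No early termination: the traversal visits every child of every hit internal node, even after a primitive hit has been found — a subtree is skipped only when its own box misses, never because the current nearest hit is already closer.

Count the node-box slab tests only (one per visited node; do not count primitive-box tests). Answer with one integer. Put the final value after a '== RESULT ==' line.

Walk:
N0 x:[38/3,25] y:[-4,38] z:[-11,26] -> hit [38/3,25], descend [4, 5]
  N4 x:[38/3,25] y:[-4,25] z:[-6,26] -> hit [38/3,25], descend [13, 14]
    N13 x:[38/3,50/3] y:[-4,23] z:[-6,26] -> hit [38/3,50/3], descend [7, 9]
      N7 x:[38/3,50/3] y:[-4,23] z:[-1,26] -> hit [38/3,50/3] leaf, test {P3(miss), P10(miss), P11(miss)}
      N9 x:[46/3,49/3] y:[5,23] z:[-6,0] -> miss, prune
    N14 x:[46/3,25] y:[4,25] z:[5,25] -> hit [46/3,25], descend [1, 6]
      N1 x:[46/3,22] y:[4,19] z:[5,25] -> hit [46/3,19] leaf, test {P0@t=19, P2(miss), P6(miss)}
      N6 x:[23,25] y:[6,25] z:[5,11] -> miss, prune
  N5 x:[13,25] y:[22,38] z:[-11,21] -> miss, prune

order=[0, 4, 13, 7, 9, 14, 1, 6, 5]  |boxes|=9  |leaves|=2  hit=P0

== RESULT ==
9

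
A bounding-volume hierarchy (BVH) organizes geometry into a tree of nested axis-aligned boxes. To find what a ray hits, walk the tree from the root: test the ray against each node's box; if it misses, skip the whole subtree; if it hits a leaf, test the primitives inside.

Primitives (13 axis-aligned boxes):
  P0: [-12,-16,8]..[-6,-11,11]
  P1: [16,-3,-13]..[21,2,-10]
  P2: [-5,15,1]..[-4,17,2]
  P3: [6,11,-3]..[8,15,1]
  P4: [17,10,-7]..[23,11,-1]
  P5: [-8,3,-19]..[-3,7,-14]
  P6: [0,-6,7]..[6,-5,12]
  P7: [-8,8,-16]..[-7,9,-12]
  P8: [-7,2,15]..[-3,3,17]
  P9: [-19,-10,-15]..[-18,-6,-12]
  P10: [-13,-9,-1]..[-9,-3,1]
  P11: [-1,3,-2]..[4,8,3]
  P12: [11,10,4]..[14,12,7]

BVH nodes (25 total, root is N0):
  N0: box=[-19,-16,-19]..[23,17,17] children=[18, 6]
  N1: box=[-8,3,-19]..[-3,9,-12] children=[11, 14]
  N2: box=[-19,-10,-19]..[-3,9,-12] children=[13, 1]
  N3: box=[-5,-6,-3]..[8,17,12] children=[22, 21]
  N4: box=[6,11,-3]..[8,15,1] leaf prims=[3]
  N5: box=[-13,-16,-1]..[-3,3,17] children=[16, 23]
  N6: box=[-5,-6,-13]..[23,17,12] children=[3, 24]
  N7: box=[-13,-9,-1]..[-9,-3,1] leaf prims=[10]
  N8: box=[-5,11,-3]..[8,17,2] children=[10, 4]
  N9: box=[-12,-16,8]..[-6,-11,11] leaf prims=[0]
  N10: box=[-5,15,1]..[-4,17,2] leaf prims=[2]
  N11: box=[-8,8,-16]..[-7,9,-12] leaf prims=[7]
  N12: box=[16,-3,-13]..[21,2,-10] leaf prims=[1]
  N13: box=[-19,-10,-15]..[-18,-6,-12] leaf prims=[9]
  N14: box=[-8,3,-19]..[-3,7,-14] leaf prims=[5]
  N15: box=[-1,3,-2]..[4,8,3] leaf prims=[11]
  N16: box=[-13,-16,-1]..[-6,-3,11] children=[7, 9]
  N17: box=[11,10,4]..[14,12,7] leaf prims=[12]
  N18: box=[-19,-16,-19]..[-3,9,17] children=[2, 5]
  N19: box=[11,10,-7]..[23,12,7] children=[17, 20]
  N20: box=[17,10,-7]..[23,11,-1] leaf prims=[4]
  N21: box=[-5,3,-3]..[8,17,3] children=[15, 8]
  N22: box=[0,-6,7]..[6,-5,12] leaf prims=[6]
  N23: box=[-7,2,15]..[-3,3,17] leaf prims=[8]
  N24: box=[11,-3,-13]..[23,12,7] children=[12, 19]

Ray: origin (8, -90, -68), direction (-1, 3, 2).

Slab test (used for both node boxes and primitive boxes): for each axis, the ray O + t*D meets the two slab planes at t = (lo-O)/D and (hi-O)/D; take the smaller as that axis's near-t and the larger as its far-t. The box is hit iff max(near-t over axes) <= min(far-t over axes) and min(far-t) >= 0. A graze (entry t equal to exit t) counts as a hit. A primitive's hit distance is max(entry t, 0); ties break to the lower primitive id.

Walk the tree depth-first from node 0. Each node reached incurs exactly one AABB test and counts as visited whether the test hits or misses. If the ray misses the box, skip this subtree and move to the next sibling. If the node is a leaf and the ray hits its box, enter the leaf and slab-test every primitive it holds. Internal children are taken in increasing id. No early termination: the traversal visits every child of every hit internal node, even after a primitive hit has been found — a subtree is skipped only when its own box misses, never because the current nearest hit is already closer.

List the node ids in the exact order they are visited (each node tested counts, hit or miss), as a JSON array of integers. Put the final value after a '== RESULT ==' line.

Walk:
N0 x:[-15,27] y:[74/3,107/3] z:[49/2,85/2] -> hit [74/3,27], descend [6, 18]
  N6 x:[-15,13] y:[28,107/3] z:[55/2,40] -> miss, prune
  N18 x:[11,27] y:[74/3,33] z:[49/2,85/2] -> hit [74/3,27], descend [2, 5]
    N2 x:[11,27] y:[80/3,33] z:[49/2,28] -> hit [80/3,27], descend [1, 13]
      N1 x:[11,16] y:[31,33] z:[49/2,28] -> miss, prune
      N13 x:[26,27] y:[80/3,28] z:[53/2,28] -> hit [80/3,27] leaf, test {P9@t=80/3}
    N5 x:[11,21] y:[74/3,31] z:[67/2,85/2] -> miss, prune

Summary -> nodes [0, 6, 18, 2, 1, 13, 5]; box-tests=7; leaf-entries=1; first=P9

== RESULT ==
[0, 6, 18, 2, 1, 13, 5]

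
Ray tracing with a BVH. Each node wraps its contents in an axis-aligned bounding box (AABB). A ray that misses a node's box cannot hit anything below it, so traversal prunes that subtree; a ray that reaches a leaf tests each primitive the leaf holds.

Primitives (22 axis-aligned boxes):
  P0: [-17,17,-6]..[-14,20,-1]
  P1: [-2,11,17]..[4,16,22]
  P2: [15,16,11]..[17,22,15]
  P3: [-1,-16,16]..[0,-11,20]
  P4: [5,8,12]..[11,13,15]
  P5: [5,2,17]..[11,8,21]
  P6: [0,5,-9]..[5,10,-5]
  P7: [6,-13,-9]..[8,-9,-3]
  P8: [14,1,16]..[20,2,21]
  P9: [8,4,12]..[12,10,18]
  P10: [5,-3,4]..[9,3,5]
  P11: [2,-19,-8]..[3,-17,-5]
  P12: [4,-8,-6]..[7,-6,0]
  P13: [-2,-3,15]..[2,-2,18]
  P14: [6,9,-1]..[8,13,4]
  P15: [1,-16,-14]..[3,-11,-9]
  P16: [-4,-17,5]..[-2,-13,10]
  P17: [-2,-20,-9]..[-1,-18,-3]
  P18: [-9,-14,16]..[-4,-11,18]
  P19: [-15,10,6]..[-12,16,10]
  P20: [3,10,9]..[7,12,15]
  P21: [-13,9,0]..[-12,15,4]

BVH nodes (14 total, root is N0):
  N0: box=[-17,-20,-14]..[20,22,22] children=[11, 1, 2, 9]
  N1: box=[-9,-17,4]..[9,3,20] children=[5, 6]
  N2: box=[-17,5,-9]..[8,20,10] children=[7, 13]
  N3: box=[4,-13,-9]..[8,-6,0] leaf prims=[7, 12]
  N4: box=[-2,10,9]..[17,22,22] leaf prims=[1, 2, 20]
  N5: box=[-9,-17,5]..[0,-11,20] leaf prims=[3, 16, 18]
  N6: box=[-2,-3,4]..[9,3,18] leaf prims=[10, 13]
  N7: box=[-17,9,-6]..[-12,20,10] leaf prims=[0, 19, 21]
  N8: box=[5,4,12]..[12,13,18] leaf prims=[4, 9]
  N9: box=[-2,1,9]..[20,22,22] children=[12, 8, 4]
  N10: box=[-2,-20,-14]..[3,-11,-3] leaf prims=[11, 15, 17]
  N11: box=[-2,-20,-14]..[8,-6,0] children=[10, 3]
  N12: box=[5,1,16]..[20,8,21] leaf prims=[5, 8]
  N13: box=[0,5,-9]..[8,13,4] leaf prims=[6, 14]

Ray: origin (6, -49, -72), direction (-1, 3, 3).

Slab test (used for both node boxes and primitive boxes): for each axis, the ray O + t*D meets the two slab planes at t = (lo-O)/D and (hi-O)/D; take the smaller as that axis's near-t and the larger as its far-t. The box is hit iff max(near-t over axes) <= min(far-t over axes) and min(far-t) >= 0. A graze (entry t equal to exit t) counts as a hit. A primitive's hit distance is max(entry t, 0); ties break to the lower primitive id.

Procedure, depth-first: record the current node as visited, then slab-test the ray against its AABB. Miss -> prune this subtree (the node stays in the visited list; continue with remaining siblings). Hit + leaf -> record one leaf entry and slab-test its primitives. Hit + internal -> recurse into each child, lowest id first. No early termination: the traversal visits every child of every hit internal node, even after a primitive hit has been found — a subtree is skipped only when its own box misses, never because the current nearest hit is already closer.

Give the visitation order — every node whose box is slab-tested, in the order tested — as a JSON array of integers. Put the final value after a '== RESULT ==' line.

Traverse from the root:
N0 x:[-14,23] y:[29/3,71/3] z:[58/3,94/3] -> hit [58/3,23], descend [1, 2, 9, 11]
  N1 x:[-3,15] y:[32/3,52/3] z:[76/3,92/3] -> miss, prune
  N2 x:[-2,23] y:[18,23] z:[21,82/3] -> hit [21,23], descend [7, 13]
    N7 x:[18,23] y:[58/3,23] z:[22,82/3] -> hit [22,23] leaf, test {P0@t=22, P19(miss), P21(miss)}
    N13 x:[-2,6] y:[18,62/3] z:[21,76/3] -> miss, prune
  N9 x:[-14,8] y:[50/3,71/3] z:[27,94/3] -> miss, prune
  N11 x:[-2,8] y:[29/3,43/3] z:[58/3,24] -> miss, prune

order=[0, 1, 2, 7, 13, 9, 11]  |boxes|=7  |leaves|=1  hit=P0

== RESULT ==
[0, 1, 2, 7, 13, 9, 11]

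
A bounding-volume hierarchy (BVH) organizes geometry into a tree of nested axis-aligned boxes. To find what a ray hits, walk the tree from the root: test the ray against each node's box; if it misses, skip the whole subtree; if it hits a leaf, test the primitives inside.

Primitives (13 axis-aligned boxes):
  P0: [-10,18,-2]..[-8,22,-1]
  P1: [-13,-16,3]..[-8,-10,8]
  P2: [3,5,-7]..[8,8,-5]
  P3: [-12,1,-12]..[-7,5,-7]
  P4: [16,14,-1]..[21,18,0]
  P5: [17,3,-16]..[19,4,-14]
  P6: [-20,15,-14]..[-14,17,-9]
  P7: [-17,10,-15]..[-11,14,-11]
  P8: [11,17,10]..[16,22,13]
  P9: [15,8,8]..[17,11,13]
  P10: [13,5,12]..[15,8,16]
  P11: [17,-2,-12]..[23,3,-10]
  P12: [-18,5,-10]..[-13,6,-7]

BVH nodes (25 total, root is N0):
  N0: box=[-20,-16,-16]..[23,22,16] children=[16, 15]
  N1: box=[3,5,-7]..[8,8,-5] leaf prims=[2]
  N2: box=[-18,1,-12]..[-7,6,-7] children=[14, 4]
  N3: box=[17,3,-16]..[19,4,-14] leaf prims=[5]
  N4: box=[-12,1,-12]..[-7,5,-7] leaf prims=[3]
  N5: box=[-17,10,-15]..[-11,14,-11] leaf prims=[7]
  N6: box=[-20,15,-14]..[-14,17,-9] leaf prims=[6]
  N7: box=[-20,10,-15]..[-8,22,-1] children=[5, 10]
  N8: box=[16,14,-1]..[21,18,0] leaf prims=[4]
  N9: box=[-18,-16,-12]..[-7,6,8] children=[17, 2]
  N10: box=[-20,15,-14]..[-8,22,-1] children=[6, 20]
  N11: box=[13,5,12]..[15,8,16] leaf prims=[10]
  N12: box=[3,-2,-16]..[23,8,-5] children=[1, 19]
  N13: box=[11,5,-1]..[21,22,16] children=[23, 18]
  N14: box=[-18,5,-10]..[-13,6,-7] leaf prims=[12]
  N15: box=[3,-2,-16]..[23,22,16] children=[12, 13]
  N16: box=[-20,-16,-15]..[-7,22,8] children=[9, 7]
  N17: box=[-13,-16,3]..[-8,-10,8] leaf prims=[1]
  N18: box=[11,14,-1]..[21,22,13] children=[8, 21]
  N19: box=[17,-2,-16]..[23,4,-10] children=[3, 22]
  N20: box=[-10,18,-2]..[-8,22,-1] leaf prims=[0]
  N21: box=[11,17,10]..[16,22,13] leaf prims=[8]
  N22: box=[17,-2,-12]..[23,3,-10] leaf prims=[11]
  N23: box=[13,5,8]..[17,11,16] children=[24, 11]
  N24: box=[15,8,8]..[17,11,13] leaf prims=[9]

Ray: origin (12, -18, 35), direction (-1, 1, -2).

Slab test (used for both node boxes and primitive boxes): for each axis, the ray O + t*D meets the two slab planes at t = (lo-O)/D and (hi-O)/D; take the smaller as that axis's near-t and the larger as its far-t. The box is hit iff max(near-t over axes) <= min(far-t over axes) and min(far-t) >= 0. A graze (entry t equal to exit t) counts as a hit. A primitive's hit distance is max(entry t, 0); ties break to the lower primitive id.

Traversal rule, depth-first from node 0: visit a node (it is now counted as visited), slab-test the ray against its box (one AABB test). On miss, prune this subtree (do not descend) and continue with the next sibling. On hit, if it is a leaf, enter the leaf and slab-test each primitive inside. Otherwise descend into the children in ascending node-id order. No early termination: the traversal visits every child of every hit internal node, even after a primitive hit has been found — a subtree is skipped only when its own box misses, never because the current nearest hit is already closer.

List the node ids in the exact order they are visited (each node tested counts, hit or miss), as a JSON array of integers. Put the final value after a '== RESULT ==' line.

Traverse from the root:
N0 x:[-11,32] y:[2,40] z:[19/2,51/2] -> hit [19/2,51/2], descend [15, 16]
  N15 x:[-11,9] y:[16,40] z:[19/2,51/2] -> miss, prune
  N16 x:[19,32] y:[2,40] z:[27/2,25] -> hit [19,25], descend [7, 9]
    N7 x:[20,32] y:[28,40] z:[18,25] -> miss, prune
    N9 x:[19,30] y:[2,24] z:[27/2,47/2] -> hit [19,47/2], descend [2, 17]
      N2 x:[19,30] y:[19,24] z:[21,47/2] -> hit [21,47/2], descend [4, 14]
        N4 x:[19,24] y:[19,23] z:[21,47/2] -> hit [21,23] leaf, test {P3@t=21}
        N14 x:[25,30] y:[23,24] z:[21,45/2] -> miss, prune
      N17 x:[20,25] y:[2,8] z:[27/2,16] -> miss, prune

Summary -> nodes [0, 15, 16, 7, 9, 2, 4, 14, 17]; box-tests=9; leaf-entries=1; first=P3

== RESULT ==
[0, 15, 16, 7, 9, 2, 4, 14, 17]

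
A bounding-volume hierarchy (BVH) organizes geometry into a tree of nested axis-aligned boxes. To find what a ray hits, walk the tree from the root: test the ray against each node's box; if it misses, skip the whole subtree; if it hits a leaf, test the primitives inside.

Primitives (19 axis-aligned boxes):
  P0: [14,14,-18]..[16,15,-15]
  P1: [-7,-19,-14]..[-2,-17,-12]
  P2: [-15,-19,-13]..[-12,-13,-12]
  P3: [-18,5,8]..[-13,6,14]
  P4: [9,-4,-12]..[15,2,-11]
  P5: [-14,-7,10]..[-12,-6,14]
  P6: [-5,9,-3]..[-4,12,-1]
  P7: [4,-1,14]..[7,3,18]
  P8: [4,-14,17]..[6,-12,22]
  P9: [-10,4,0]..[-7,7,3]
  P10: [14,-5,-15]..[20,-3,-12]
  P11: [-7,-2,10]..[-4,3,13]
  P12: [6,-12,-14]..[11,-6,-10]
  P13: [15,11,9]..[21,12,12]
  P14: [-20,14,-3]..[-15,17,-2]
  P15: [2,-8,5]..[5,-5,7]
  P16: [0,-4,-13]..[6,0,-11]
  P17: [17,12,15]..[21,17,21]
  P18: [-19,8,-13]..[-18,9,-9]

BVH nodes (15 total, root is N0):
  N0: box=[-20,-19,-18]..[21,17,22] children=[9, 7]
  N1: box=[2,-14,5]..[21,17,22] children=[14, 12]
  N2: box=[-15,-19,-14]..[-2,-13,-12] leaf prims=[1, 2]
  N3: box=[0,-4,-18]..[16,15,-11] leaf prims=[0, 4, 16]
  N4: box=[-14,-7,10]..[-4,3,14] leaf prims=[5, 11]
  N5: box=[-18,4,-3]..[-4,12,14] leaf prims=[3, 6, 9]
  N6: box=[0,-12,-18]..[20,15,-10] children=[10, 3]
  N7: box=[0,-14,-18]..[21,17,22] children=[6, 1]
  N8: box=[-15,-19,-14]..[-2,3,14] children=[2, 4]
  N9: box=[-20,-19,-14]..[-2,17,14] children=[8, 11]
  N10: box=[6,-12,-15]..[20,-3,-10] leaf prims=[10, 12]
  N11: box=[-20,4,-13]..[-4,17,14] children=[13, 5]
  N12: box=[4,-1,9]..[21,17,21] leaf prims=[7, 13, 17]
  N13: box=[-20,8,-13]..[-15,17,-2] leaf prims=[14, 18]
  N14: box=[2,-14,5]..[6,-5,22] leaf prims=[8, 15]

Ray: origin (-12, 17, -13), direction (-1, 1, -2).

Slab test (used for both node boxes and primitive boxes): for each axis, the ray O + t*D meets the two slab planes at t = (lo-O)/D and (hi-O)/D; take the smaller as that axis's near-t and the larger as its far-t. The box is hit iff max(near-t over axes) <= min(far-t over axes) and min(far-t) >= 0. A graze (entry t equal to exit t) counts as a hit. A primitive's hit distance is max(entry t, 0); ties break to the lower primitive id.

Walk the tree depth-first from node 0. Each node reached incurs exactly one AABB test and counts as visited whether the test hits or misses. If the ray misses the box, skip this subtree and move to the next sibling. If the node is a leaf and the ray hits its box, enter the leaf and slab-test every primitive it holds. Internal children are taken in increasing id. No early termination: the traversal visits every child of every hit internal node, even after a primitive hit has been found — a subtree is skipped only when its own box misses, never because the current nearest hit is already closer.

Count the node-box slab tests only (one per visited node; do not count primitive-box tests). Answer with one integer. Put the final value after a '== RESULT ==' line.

Trace the traversal:
N0 x:[-33,8] y:[-36,0] z:[-35/2,5/2] -> hit [-35/2,0], descend [7, 9]
  N7 x:[-33,-12] y:[-31,0] z:[-35/2,5/2] -> miss, prune
  N9 x:[-10,8] y:[-36,0] z:[-27/2,1/2] -> hit [-10,0], descend [8, 11]
    N8 x:[-10,3] y:[-36,-14] z:[-27/2,1/2] -> miss, prune
    N11 x:[-8,8] y:[-13,0] z:[-27/2,0] -> hit [-8,0], descend [5, 13]
      N5 x:[-8,6] y:[-13,-5] z:[-27/2,-5] -> miss, prune
      N13 x:[3,8] y:[-9,0] z:[-11/2,0] -> miss, prune

Summary -> nodes [0, 7, 9, 8, 11, 5, 13]; box-tests=7; leaf-entries=0; first=miss

== RESULT ==
7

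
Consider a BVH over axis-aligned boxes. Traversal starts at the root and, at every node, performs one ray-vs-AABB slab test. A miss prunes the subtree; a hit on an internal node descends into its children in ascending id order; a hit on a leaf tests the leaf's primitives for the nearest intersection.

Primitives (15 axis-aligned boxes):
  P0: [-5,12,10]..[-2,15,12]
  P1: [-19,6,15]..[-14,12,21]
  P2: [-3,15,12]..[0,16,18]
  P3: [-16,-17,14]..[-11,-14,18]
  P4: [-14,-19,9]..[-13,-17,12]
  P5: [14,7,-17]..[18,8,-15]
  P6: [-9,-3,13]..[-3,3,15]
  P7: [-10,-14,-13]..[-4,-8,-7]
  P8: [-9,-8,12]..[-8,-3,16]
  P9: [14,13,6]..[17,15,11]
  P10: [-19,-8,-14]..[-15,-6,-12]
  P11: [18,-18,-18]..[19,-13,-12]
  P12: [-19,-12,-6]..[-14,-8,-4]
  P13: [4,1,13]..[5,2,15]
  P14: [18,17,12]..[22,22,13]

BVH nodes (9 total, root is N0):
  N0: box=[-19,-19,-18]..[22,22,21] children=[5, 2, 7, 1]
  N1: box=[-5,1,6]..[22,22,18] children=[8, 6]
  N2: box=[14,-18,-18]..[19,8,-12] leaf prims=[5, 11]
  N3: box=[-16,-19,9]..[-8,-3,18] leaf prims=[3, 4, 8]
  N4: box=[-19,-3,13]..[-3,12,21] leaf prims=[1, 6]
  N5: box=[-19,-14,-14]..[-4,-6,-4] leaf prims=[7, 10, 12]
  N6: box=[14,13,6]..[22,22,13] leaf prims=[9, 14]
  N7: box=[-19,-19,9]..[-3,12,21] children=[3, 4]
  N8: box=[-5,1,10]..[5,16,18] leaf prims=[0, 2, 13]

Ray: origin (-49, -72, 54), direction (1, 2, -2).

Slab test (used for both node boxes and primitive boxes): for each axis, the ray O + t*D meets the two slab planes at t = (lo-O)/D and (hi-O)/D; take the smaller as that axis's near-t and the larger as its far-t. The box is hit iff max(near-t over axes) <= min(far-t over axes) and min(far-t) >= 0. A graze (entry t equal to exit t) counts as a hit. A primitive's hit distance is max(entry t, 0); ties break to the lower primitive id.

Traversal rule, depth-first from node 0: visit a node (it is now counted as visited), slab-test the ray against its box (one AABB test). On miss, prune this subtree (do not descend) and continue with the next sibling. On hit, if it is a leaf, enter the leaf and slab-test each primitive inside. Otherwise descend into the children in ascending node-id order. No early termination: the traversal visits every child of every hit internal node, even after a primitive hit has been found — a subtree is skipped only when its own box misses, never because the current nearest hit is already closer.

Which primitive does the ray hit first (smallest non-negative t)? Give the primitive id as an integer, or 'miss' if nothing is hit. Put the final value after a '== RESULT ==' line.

Traverse from the root:
N0 x:[30,71] y:[53/2,47] z:[33/2,36] -> hit [30,36], descend [1, 2, 5, 7]
  N1 x:[44,71] y:[73/2,47] z:[18,24] -> miss, prune
  N2 x:[63,68] y:[27,40] z:[33,36] -> miss, prune
  N5 x:[30,45] y:[29,33] z:[29,34] -> hit [30,33] leaf, test {P7(miss), P10@t=33, P12@t=30}
  N7 x:[30,46] y:[53/2,42] z:[33/2,45/2] -> miss, prune

Summary -> nodes [0, 1, 2, 5, 7]; box-tests=5; leaf-entries=1; first=P12

== RESULT ==
12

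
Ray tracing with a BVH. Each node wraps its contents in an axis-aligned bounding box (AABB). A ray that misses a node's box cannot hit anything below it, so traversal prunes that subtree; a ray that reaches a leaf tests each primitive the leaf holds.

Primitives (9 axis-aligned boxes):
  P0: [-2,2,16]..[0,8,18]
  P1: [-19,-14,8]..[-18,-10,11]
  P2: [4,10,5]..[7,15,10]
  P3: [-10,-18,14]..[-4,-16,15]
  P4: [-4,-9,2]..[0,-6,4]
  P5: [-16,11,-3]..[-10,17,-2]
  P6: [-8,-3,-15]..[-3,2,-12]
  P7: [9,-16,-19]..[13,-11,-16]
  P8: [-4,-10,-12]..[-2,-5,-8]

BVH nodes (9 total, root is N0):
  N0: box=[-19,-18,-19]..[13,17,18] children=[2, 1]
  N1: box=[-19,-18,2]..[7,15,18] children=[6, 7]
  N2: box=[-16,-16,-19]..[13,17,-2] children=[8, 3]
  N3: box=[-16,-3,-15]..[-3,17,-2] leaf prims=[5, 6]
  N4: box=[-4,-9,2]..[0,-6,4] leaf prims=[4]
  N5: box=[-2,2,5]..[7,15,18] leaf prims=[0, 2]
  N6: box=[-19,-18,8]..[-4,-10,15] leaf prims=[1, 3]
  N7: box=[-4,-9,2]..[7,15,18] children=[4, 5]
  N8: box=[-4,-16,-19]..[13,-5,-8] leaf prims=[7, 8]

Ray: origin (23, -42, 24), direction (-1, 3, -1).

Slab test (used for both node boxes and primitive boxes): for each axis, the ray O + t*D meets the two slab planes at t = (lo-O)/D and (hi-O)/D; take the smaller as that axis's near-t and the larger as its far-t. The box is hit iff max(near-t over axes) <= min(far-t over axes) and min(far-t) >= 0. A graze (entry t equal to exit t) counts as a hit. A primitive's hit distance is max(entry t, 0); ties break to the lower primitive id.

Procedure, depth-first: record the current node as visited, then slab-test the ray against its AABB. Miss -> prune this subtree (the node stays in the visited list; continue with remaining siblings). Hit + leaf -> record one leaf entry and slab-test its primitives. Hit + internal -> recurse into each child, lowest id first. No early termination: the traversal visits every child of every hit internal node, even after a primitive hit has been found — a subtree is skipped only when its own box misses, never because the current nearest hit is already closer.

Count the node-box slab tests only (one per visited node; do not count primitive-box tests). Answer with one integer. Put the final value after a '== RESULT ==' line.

Walk:
N0 x:[10,42] y:[8,59/3] z:[6,43] -> hit [10,59/3], descend [1, 2]
  N1 x:[16,42] y:[8,19] z:[6,22] -> hit [16,19], descend [6, 7]
    N6 x:[27,42] y:[8,32/3] z:[9,16] -> miss, prune
    N7 x:[16,27] y:[11,19] z:[6,22] -> hit [16,19], descend [4, 5]
      N4 x:[23,27] y:[11,12] z:[20,22] -> miss, prune
      N5 x:[16,25] y:[44/3,19] z:[6,19] -> hit [16,19] leaf, test {P0(miss), P2@t=52/3}
  N2 x:[10,39] y:[26/3,59/3] z:[26,43] -> miss, prune

order=[0, 1, 6, 7, 4, 5, 2]  |boxes|=7  |leaves|=1  hit=P2

== RESULT ==
7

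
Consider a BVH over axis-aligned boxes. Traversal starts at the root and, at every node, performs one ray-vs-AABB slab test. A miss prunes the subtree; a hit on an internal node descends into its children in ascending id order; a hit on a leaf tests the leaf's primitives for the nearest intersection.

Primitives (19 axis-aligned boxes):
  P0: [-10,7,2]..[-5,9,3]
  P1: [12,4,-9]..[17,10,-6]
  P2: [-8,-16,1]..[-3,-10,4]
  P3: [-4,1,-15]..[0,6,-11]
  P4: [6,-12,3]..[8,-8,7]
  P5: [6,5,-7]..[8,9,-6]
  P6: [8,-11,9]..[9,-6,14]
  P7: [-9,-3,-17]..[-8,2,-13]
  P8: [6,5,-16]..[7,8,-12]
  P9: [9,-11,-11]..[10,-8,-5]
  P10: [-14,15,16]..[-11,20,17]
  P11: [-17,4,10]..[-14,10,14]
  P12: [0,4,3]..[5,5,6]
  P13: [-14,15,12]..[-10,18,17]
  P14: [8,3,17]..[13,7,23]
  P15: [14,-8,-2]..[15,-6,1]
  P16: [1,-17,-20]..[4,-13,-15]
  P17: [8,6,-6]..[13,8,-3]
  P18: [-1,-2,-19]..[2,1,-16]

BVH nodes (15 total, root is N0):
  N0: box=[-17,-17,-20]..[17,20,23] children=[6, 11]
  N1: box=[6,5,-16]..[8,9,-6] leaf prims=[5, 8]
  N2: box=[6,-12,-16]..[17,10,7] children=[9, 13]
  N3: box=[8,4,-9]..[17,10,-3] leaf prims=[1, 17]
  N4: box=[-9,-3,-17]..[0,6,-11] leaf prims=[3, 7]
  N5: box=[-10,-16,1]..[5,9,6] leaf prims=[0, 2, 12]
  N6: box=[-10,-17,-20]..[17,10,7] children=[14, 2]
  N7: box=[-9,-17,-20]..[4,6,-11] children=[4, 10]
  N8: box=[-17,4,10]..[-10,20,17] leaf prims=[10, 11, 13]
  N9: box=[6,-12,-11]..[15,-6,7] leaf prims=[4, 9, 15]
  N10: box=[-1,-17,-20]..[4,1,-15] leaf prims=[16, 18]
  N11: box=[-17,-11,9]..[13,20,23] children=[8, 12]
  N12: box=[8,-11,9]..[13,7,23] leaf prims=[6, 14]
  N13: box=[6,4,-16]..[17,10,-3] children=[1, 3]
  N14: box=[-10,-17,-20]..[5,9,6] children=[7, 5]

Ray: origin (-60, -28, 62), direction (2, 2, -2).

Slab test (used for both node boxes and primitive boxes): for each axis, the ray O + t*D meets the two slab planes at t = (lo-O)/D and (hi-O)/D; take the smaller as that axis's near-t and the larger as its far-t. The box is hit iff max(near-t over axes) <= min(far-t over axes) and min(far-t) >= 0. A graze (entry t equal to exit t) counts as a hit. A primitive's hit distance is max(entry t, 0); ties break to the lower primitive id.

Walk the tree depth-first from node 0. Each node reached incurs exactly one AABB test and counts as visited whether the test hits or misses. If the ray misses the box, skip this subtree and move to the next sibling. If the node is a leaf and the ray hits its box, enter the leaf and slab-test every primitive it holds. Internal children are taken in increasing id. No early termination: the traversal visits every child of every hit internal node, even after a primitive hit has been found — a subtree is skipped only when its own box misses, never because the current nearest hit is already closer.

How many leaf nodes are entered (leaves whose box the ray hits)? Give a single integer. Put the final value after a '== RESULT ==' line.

Walk:
N0 x:[43/2,77/2] y:[11/2,24] z:[39/2,41] -> hit [43/2,24], descend [6, 11]
  N6 x:[25,77/2] y:[11/2,19] z:[55/2,41] -> miss, prune
  N11 x:[43/2,73/2] y:[17/2,24] z:[39/2,53/2] -> hit [43/2,24], descend [8, 12]
    N8 x:[43/2,25] y:[16,24] z:[45/2,26] -> hit [45/2,24] leaf, test {P10@t=23, P11(miss), P13@t=23}
    N12 x:[34,73/2] y:[17/2,35/2] z:[39/2,53/2] -> miss, prune

Summary -> nodes [0, 6, 11, 8, 12]; box-tests=5; leaf-entries=1; first=P10

== RESULT ==
1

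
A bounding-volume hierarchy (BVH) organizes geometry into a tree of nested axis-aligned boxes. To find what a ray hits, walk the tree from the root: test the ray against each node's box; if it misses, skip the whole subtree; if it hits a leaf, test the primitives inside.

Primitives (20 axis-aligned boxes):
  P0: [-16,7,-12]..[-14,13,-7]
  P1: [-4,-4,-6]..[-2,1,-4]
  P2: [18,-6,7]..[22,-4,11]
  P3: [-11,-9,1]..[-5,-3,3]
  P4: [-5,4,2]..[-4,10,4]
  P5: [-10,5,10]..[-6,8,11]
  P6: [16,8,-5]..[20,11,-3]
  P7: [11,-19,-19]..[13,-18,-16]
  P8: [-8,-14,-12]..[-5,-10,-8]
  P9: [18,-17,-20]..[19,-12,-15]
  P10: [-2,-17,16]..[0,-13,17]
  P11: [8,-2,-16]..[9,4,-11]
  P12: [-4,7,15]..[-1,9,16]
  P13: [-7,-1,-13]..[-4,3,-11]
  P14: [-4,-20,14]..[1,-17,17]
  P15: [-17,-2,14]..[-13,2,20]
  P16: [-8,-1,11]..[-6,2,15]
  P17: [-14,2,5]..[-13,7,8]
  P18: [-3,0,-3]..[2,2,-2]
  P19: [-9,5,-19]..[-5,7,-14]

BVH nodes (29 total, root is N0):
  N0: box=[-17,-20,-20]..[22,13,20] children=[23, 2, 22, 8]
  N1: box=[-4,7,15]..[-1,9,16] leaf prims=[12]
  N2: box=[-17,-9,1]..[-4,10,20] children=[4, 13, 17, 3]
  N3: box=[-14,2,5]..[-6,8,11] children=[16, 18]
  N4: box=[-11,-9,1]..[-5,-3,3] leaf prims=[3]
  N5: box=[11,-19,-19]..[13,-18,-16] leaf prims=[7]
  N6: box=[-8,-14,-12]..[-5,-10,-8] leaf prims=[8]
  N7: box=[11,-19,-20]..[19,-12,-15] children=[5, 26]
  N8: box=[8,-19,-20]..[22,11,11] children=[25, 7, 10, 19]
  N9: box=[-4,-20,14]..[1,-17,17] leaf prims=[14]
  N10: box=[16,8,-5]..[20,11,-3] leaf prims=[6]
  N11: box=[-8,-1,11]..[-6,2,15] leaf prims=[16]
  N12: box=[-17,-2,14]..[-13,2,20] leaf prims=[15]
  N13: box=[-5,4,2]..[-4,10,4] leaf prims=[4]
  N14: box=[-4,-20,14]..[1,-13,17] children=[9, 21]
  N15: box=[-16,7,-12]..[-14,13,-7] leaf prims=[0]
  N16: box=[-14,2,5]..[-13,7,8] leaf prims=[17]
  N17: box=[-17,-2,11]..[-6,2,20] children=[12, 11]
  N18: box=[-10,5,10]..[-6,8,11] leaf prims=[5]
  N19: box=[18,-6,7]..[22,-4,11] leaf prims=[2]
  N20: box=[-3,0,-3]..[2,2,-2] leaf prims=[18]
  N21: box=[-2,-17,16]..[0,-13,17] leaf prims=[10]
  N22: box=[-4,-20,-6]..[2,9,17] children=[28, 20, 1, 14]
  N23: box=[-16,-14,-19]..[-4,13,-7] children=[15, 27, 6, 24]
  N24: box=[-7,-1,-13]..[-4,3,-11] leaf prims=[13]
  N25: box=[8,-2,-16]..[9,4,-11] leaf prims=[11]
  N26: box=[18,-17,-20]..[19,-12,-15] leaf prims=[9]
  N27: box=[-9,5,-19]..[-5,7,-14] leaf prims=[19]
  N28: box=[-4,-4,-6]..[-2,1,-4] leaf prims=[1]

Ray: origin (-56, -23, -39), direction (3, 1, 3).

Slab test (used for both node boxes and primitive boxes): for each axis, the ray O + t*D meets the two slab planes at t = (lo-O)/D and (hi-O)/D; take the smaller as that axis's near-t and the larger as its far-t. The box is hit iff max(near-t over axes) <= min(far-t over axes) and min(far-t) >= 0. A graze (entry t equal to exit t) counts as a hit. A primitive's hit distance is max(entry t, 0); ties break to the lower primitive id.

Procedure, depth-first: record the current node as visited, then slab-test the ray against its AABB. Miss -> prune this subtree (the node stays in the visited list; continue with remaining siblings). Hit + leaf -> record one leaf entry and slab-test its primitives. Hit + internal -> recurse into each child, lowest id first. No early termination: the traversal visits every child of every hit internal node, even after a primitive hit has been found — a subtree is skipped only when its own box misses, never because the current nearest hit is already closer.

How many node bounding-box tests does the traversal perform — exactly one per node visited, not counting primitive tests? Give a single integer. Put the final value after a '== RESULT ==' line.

Trace the traversal:
N0 x:[13,26] y:[3,36] z:[19/3,59/3] -> hit [13,59/3], descend [2, 8, 22, 23]
  N2 x:[13,52/3] y:[14,33] z:[40/3,59/3] -> hit [14,52/3], descend [3, 4, 13, 17]
    N3 x:[14,50/3] y:[25,31] z:[44/3,50/3] -> miss, prune
    N4 x:[15,17] y:[14,20] z:[40/3,14] -> miss, prune
    N13 x:[17,52/3] y:[27,33] z:[41/3,43/3] -> miss, prune
    N17 x:[13,50/3] y:[21,25] z:[50/3,59/3] -> miss, prune
  N8 x:[64/3,26] y:[4,34] z:[19/3,50/3] -> miss, prune
  N22 x:[52/3,58/3] y:[3,32] z:[11,56/3] -> hit [52/3,56/3], descend [1, 14, 20, 28]
    N1 x:[52/3,55/3] y:[30,32] z:[18,55/3] -> miss, prune
    N14 x:[52/3,19] y:[3,10] z:[53/3,56/3] -> miss, prune
    N20 x:[53/3,58/3] y:[23,25] z:[12,37/3] -> miss, prune
    N28 x:[52/3,18] y:[19,24] z:[11,35/3] -> miss, prune
  N23 x:[40/3,52/3] y:[9,36] z:[20/3,32/3] -> miss, prune

order=[0, 2, 3, 4, 13, 17, 8, 22, 1, 14, 20, 28, 23]  |boxes|=13  |leaves|=0  hit=miss

== RESULT ==
13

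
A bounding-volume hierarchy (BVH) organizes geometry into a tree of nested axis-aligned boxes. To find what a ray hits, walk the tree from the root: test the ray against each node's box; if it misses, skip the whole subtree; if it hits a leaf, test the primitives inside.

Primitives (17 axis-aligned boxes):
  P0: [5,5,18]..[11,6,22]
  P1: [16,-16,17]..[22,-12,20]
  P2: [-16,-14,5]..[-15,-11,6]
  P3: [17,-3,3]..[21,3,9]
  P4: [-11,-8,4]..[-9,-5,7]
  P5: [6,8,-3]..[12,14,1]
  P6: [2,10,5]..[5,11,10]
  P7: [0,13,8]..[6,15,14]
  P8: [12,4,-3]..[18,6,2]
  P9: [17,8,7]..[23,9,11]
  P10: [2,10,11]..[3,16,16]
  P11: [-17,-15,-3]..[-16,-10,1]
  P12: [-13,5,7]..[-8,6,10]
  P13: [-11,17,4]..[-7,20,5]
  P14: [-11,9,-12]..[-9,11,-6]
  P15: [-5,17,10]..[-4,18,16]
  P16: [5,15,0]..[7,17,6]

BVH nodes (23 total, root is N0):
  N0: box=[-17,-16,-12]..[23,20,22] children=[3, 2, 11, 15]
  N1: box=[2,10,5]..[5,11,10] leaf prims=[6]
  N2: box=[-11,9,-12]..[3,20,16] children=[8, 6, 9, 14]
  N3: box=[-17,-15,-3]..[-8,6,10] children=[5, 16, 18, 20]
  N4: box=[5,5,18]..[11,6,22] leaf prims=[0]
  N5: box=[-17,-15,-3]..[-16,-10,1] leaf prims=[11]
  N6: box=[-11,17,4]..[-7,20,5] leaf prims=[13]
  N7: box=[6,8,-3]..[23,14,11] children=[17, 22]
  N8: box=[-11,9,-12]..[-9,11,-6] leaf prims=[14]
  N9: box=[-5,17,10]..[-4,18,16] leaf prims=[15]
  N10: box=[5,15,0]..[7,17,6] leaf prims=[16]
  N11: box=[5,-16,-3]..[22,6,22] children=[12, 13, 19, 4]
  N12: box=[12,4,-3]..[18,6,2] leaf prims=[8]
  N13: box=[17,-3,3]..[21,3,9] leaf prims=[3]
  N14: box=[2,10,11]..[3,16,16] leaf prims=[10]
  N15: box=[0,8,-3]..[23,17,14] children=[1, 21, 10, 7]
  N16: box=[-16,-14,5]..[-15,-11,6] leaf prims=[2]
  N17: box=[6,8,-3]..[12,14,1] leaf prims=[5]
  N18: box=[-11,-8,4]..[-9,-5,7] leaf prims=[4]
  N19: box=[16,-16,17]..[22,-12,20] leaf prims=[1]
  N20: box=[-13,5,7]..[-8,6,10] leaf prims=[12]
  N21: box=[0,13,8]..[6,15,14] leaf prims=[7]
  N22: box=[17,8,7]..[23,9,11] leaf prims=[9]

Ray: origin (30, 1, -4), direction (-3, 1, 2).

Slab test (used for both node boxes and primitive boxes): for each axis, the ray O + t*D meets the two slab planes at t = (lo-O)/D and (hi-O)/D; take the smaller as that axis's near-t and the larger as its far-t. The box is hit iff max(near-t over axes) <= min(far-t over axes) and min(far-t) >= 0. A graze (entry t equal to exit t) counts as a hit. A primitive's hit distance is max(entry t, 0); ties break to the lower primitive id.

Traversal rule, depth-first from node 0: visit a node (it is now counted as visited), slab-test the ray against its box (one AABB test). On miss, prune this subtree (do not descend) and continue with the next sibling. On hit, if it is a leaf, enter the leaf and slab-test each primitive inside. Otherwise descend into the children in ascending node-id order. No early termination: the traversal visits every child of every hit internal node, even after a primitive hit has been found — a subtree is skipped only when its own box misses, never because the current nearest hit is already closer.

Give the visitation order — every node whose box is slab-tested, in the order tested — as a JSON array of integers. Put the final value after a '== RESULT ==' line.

Trace the traversal:
N0 x:[7/3,47/3] y:[-17,19] z:[-4,13] -> hit [7/3,13], descend [2, 3, 11, 15]
  N2 x:[9,41/3] y:[8,19] z:[-4,10] -> hit [9,10], descend [6, 8, 9, 14]
    N6 x:[37/3,41/3] y:[16,19] z:[4,9/2] -> miss, prune
    N8 x:[13,41/3] y:[8,10] z:[-4,-1] -> miss, prune
    N9 x:[34/3,35/3] y:[16,17] z:[7,10] -> miss, prune
    N14 x:[9,28/3] y:[9,15] z:[15/2,10] -> hit [9,28/3] leaf, test {P10@t=9}
  N3 x:[38/3,47/3] y:[-16,5] z:[1/2,7] -> miss, prune
  N11 x:[8/3,25/3] y:[-17,5] z:[1/2,13] -> hit [8/3,5], descend [4, 12, 13, 19]
    N4 x:[19/3,25/3] y:[4,5] z:[11,13] -> miss, prune
    N12 x:[4,6] y:[3,5] z:[1/2,3] -> miss, prune
    N13 x:[3,13/3] y:[-4,2] z:[7/2,13/2] -> miss, prune
    N19 x:[8/3,14/3] y:[-17,-13] z:[21/2,12] -> miss, prune
  N15 x:[7/3,10] y:[7,16] z:[1/2,9] -> hit [7,9], descend [1, 7, 10, 21]
    N1 x:[25/3,28/3] y:[9,10] z:[9/2,7] -> miss, prune
    N7 x:[7/3,8] y:[7,13] z:[1/2,15/2] -> hit [7,15/2], descend [17, 22]
      N17 x:[6,8] y:[7,13] z:[1/2,5/2] -> miss, prune
      N22 x:[7/3,13/3] y:[7,8] z:[11/2,15/2] -> miss, prune
    N10 x:[23/3,25/3] y:[14,16] z:[2,5] -> miss, prune
    N21 x:[8,10] y:[12,14] z:[6,9] -> miss, prune

Visited [0, 2, 6, 8, 9, 14, 3, 11, 4, 12, 13, 19, 15, 1, 7, 17, 22, 10, 21]. Tests: 19 box, 1 leaf. Nearest: P10.

== RESULT ==
[0, 2, 6, 8, 9, 14, 3, 11, 4, 12, 13, 19, 15, 1, 7, 17, 22, 10, 21]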